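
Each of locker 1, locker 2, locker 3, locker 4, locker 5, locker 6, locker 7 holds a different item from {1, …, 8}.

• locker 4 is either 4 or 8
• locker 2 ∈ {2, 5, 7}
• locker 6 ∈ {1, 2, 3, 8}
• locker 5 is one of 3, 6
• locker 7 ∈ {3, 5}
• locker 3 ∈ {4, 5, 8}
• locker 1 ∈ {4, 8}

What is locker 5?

6

The 2 variables locker 1 and locker 4 are confined to {4, 8}, which locks those values in; drop them from locker 3, locker 6.
locker 3's domain is down to {5}, so locker 3 = 5. So locker 2, locker 7 can't be 5.
locker 7 has just one choice, so locker 7 = 3. Remove 3 from locker 5, locker 6.
So locker 5 = 6.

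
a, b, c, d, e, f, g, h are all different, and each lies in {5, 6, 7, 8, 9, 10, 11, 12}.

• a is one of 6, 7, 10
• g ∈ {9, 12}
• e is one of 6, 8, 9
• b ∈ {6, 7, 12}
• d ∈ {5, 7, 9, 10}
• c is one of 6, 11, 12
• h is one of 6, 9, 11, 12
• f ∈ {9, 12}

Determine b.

Among the 8 variables, 5 fits only d (and all 8 values in {5, 6, 7, 8, 9, 10, 11, 12} must be used), so d = 5.
Among the 7 still-open variables, 8 fits only e (and all 7 values in {6, 7, 8, 9, 10, 11, 12} must be used), so e = 8.
The 6 still-open variables draw from only 6 values {6, 7, 9, 10, 11, 12}, so each is used; only a can be 10, hence a = 10.
The 5 still-open variables together cover exactly {6, 7, 9, 11, 12} — 5 values for 5 variables — and 7 appears only in b's list, so b = 7.

7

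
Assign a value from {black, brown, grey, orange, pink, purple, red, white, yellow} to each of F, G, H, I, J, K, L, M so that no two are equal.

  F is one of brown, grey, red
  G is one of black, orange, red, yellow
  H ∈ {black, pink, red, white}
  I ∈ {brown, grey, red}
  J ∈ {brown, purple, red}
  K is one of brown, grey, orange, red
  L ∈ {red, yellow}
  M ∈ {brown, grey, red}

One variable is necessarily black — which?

F, I, M between them cover only {brown, grey, red} — a naked triple. Remove those values from G, H, J, K, L.
J has just one choice, so J = purple.
That leaves K = orange. Strike orange from G.
L's domain is down to {yellow}, so L = yellow. Eliminate yellow elsewhere: G.
So black goes to G.

G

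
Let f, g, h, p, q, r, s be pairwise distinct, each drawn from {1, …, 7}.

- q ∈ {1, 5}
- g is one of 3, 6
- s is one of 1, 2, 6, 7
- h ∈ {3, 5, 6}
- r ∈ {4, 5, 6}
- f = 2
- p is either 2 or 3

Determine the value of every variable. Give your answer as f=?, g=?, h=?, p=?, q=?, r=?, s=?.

f=2, g=6, h=5, p=3, q=1, r=4, s=7

f must be 2 (only option left). So p, s can't be 2.
p's domain is down to {3}, so p = 3. So g, h can't be 3.
g must be 6 (only option left). Remove 6 from h, r, s.
That leaves h = 5. So q, r can't be 5.
That leaves q = 1. Remove 1 from s.
r has just one choice, so r = 4.
That leaves s = 7.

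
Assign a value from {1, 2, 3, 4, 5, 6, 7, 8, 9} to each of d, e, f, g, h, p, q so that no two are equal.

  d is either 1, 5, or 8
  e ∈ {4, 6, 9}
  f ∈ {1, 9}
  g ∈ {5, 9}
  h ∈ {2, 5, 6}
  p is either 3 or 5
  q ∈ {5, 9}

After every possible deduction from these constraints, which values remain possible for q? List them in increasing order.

g and q between them cover only {5, 9} — a naked pair. Remove those values from d, e, f, h, p.
f's domain is down to {1}, so f = 1. Strike 1 from d.
That leaves p = 3.
That leaves d = 8.
No further eliminations apply; q can still be any of 5, 9.

5, 9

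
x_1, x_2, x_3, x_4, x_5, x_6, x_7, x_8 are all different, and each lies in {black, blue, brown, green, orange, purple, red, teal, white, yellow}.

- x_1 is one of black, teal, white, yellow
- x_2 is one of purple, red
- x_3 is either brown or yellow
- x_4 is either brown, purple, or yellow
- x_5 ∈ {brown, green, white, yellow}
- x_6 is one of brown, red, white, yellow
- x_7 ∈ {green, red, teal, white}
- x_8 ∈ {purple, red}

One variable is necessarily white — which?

x_6

The 8 variables draw from only 8 values {black, brown, green, purple, red, teal, white, yellow}, so each is used; only x_1 can be black, hence x_1 = black.
The 7 still-open variables draw from only 7 values {brown, green, purple, red, teal, white, yellow}, so each is used; only x_7 can be teal, hence x_7 = teal.
Among the 6 still-open variables, green fits only x_5 (and all 6 values in {brown, green, purple, red, white, yellow} must be used), so x_5 = green.
The 5 still-open variables draw from only 5 values {brown, purple, red, white, yellow}, so each is used; only x_6 can be white, hence x_6 = white.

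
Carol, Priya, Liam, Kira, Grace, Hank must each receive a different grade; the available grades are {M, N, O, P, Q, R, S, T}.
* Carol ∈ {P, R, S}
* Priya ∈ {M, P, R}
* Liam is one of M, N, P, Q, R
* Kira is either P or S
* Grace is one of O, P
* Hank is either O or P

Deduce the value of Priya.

M

The 2 variables Grace and Hank are confined to {O, P}, which locks those values in; drop them from Carol, Priya, Liam, Kira.
That leaves Kira = S. Remove S from Carol.
That leaves Carol = R. Strike R from Priya, Liam.
So Priya = M.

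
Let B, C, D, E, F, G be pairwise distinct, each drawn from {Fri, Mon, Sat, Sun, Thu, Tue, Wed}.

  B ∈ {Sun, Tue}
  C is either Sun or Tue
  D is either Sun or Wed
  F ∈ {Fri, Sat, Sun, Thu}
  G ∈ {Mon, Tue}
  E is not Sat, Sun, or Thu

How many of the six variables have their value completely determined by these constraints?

B and C between them cover only {Sun, Tue} — a naked pair. Remove those values from D, E, F, G.
D must be Wed (only option left). Remove Wed from E.
G has just one choice, so G = Mon. Strike Mon from E.
E must be Fri (only option left). So F can't be Fri.
Determined: D=Wed, E=Fri, G=Mon. The other variables each still have more than one consistent value. That makes 3.

3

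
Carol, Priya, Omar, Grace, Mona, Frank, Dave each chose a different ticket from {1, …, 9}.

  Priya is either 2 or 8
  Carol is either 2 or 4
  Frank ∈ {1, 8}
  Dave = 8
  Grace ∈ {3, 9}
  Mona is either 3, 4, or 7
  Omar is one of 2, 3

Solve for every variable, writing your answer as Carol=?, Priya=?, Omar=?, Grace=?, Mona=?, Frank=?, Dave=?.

Dave's domain is down to {8}, so Dave = 8. Strike 8 from Priya, Frank.
Priya must be 2 (only option left). Eliminate 2 elsewhere: Carol, Omar.
Omar's domain is down to {3}, so Omar = 3. Eliminate 3 elsewhere: Grace, Mona.
Grace's domain is down to {9}, so Grace = 9.
That leaves Frank = 1.
Carol's domain is down to {4}, so Carol = 4. Strike 4 from Mona.
Mona must be 7 (only option left).

Carol=4, Priya=2, Omar=3, Grace=9, Mona=7, Frank=1, Dave=8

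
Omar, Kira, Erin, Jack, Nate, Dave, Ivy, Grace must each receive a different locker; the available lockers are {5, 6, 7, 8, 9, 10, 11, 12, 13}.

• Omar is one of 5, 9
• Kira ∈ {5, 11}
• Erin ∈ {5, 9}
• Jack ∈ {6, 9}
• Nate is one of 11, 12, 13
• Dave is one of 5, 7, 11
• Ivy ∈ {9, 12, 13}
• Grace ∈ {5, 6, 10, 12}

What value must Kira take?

Among the 8 variables, 7 fits only Dave (and all 8 values in {5, 6, 7, 9, 10, 11, 12, 13} must be used), so Dave = 7.
The 7 still-open variables together cover exactly {5, 6, 9, 10, 11, 12, 13} — 7 values for 7 variables — and 10 appears only in Grace's list, so Grace = 10.
Among the 6 still-open variables, 6 fits only Jack (and all 6 values in {5, 6, 9, 11, 12, 13} must be used), so Jack = 6.
Omar and Erin share exactly the 2 values {5, 9}; by pigeonhole those values go to them, so strike 5, 9 from Kira, Ivy.
So Kira = 11.

11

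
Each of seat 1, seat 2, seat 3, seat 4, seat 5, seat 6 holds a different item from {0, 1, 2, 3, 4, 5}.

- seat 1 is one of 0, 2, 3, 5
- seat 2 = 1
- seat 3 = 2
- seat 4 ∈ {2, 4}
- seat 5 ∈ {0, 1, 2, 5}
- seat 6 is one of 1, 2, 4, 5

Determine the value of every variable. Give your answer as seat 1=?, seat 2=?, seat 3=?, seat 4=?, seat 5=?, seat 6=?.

seat 1=3, seat 2=1, seat 3=2, seat 4=4, seat 5=0, seat 6=5

seat 2 has just one choice, so seat 2 = 1. Strike 1 from seat 5, seat 6.
seat 3's domain is down to {2}, so seat 3 = 2. So seat 1, seat 4, seat 5, seat 6 can't be 2.
seat 4 has just one choice, so seat 4 = 4. So seat 6 can't be 4.
That leaves seat 6 = 5. Remove 5 from seat 1, seat 5.
That leaves seat 5 = 0. Eliminate 0 elsewhere: seat 1.
seat 1's domain is down to {3}, so seat 1 = 3.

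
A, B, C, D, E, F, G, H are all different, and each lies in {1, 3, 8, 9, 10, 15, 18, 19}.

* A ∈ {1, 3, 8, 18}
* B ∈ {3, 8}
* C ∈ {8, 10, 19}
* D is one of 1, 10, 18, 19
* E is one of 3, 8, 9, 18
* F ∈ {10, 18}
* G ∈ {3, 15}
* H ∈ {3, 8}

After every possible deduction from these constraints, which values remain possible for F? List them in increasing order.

10, 18

The 8 variables together cover exactly {1, 3, 8, 9, 10, 15, 18, 19} — 8 values for 8 variables — and 9 appears only in E's list, so E = 9.
Among the 7 still-open variables, 15 fits only G (and all 7 values in {1, 3, 8, 10, 15, 18, 19} must be used), so G = 15.
B and H between them cover only {3, 8} — a naked pair. Remove those values from A, C.
No further eliminations apply; F can still be any of 10, 18.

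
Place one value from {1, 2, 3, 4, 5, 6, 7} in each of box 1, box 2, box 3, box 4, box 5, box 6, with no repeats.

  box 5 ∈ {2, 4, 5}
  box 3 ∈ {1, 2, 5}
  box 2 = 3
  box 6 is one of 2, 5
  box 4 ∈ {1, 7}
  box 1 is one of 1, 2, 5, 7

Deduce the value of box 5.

box 2 has just one choice, so box 2 = 3.
The 5 still-open variables draw from only 5 values {1, 2, 4, 5, 7}, so each is used; only box 5 can be 4, hence box 5 = 4.

4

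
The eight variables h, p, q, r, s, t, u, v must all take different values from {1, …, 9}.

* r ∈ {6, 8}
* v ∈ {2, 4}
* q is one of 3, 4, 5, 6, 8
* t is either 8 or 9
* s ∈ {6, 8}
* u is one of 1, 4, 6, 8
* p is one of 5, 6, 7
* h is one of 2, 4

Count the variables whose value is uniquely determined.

h and v share exactly the 2 values {2, 4}; by pigeonhole those values go to them, so strike 2, 4 from q, u.
The 2 variables r and s are confined to {6, 8}, which locks those values in; drop them from p, q, t, u.
t has just one choice, so t = 9.
u must be 1 (only option left).
Determined: t=9, u=1. The other variables each still have more than one consistent value. That makes 2.

2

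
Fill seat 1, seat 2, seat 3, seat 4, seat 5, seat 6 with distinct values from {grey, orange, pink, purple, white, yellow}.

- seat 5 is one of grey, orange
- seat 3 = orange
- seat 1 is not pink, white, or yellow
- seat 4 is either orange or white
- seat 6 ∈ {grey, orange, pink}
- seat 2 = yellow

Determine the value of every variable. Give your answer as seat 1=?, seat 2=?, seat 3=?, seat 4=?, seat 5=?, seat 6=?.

seat 1=purple, seat 2=yellow, seat 3=orange, seat 4=white, seat 5=grey, seat 6=pink

seat 2's domain is down to {yellow}, so seat 2 = yellow.
seat 3 must be orange (only option left). Strike orange from seat 1, seat 4, seat 5, seat 6.
That leaves seat 4 = white.
That leaves seat 5 = grey. So seat 1, seat 6 can't be grey.
seat 6 must be pink (only option left).
seat 1 must be purple (only option left).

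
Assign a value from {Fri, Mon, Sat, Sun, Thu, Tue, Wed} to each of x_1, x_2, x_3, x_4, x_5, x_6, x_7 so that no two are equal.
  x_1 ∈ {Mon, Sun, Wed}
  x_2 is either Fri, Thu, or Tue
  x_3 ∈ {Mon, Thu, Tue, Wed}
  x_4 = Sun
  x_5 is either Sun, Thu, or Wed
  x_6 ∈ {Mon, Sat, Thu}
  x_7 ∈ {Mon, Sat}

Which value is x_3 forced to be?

Tue

x_4's domain is down to {Sun}, so x_4 = Sun. Remove Sun from x_1, x_5.
The 6 still-open variables draw from only 6 values {Fri, Mon, Sat, Thu, Tue, Wed}, so each is used; only x_2 can be Fri, hence x_2 = Fri.
Among the 5 still-open variables, Tue fits only x_3 (and all 5 values in {Mon, Sat, Thu, Tue, Wed} must be used), so x_3 = Tue.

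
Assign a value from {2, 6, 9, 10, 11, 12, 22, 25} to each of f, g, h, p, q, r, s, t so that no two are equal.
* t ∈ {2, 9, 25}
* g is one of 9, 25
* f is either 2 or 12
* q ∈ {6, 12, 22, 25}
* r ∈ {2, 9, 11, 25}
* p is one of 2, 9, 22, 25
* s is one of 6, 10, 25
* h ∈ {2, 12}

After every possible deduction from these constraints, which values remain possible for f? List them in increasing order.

2, 12

Among the 8 variables, 10 fits only s (and all 8 values in {2, 6, 9, 10, 11, 12, 22, 25} must be used), so s = 10.
The 7 still-open variables together cover exactly {2, 6, 9, 11, 12, 22, 25} — 7 values for 7 variables — and 6 appears only in q's list, so q = 6.
The 6 still-open variables together cover exactly {2, 9, 11, 12, 22, 25} — 6 values for 6 variables — and 11 appears only in r's list, so r = 11.
The 5 still-open variables draw from only 5 values {2, 9, 12, 22, 25}, so each is used; only p can be 22, hence p = 22.
f and h share exactly the 2 values {2, 12}; by pigeonhole those values go to them, so strike 2, 12 from t.
No further eliminations apply; f can still be any of 2, 12.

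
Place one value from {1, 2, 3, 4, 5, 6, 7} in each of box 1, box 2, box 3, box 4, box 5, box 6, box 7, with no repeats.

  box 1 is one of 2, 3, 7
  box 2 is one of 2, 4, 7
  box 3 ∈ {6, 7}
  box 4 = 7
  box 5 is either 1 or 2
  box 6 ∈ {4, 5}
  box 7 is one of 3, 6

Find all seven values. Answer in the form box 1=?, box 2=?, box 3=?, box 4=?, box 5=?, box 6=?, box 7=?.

box 1=2, box 2=4, box 3=6, box 4=7, box 5=1, box 6=5, box 7=3

box 4 has just one choice, so box 4 = 7. Eliminate 7 elsewhere: box 1, box 2, box 3.
box 3 has just one choice, so box 3 = 6. Strike 6 from box 7.
box 7 must be 3 (only option left). So box 1 can't be 3.
box 1's domain is down to {2}, so box 1 = 2. Strike 2 from box 2, box 5.
box 2 must be 4 (only option left). Eliminate 4 elsewhere: box 6.
box 5 has just one choice, so box 5 = 1.
That leaves box 6 = 5.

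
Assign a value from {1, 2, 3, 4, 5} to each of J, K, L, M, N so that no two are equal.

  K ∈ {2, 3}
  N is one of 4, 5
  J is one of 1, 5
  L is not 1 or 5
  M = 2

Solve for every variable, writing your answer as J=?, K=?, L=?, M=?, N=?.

J=1, K=3, L=4, M=2, N=5

M must be 2 (only option left). Strike 2 from K, L.
K's domain is down to {3}, so K = 3. So L can't be 3.
That leaves L = 4. So N can't be 4.
N must be 5 (only option left). Eliminate 5 elsewhere: J.
J has just one choice, so J = 1.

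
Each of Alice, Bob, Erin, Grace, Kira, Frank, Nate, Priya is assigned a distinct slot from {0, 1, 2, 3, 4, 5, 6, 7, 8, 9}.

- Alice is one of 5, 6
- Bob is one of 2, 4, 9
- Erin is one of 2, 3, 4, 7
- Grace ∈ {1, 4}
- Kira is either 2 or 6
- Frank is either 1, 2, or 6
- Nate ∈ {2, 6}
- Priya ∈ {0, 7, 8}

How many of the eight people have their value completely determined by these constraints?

4

Kira and Nate between them cover only {2, 6} — a naked pair. Remove those values from Alice, Bob, Erin, Frank.
Alice has just one choice, so Alice = 5.
That leaves Frank = 1. Remove 1 from Grace.
Grace's domain is down to {4}, so Grace = 4. Remove 4 from Bob, Erin.
Bob must be 9 (only option left).
Determined: Alice=5, Bob=9, Grace=4, Frank=1. The other people each still have more than one consistent value. That makes 4.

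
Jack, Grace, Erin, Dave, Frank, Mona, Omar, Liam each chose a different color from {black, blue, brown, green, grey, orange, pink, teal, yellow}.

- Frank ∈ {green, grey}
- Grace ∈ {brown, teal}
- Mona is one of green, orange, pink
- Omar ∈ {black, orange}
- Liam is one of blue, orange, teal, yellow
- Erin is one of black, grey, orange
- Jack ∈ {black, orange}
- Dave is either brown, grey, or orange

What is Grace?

teal

Jack and Omar between them cover only {black, orange} — a naked pair. Remove those values from Erin, Dave, Mona, Liam.
Erin must be grey (only option left). Strike grey from Dave, Frank.
Dave must be brown (only option left). Strike brown from Grace.
So Grace = teal.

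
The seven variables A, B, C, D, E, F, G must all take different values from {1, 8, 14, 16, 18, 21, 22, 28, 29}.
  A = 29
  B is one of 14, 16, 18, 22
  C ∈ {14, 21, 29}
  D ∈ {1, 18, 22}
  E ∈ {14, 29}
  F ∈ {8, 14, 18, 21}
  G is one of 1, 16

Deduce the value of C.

A has just one choice, so A = 29. Eliminate 29 elsewhere: C, E.
E's domain is down to {14}, so E = 14. Remove 14 from B, C, F.
So C = 21.

21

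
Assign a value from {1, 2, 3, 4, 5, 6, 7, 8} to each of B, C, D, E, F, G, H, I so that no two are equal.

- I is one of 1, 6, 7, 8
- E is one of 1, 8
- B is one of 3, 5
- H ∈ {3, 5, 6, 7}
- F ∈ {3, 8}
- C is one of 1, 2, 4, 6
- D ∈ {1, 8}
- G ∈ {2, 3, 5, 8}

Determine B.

The 8 variables together cover exactly {1, 2, 3, 4, 5, 6, 7, 8} — 8 values for 8 variables — and 4 appears only in C's list, so C = 4.
The 7 still-open variables draw from only 7 values {1, 2, 3, 5, 6, 7, 8}, so each is used; only G can be 2, hence G = 2.
D and E between them cover only {1, 8} — a naked pair. Remove those values from F, I.
That leaves F = 3. Remove 3 from B, H.
So B = 5.

5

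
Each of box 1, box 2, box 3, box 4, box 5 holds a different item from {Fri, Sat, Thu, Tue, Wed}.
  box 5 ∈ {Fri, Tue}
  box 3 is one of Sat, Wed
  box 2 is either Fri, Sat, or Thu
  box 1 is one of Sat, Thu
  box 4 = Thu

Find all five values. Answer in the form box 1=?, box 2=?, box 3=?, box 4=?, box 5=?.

box 1=Sat, box 2=Fri, box 3=Wed, box 4=Thu, box 5=Tue

box 4's domain is down to {Thu}, so box 4 = Thu. Eliminate Thu elsewhere: box 1, box 2.
That leaves box 1 = Sat. Remove Sat from box 2, box 3.
box 2 has just one choice, so box 2 = Fri. Eliminate Fri elsewhere: box 5.
box 3 must be Wed (only option left).
box 5's domain is down to {Tue}, so box 5 = Tue.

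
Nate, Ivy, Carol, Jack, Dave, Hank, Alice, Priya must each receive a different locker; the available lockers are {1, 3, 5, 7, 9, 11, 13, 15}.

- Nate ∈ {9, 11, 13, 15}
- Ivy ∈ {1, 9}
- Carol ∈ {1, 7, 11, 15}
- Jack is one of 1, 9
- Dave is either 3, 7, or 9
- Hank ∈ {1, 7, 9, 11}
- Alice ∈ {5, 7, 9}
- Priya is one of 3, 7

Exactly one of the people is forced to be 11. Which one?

Hank

The 8 variables draw from only 8 values {1, 3, 5, 7, 9, 11, 13, 15}, so each is used; only Alice can be 5, hence Alice = 5.
The 7 still-open variables together cover exactly {1, 3, 7, 9, 11, 13, 15} — 7 values for 7 variables — and 13 appears only in Nate's list, so Nate = 13.
Among the 6 still-open variables, 15 fits only Carol (and all 6 values in {1, 3, 7, 9, 11, 15} must be used), so Carol = 15.
The 5 still-open variables draw from only 5 values {1, 3, 7, 9, 11}, so each is used; only Hank can be 11, hence Hank = 11.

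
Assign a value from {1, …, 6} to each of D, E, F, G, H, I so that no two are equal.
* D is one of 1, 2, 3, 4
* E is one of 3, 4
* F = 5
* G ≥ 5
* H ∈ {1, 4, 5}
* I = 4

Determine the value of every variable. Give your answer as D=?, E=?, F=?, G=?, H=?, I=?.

F's domain is down to {5}, so F = 5. Strike 5 from G, H.
G must be 6 (only option left).
I's domain is down to {4}, so I = 4. Eliminate 4 elsewhere: D, E, H.
E's domain is down to {3}, so E = 3. So D can't be 3.
H's domain is down to {1}, so H = 1. Strike 1 from D.
D has just one choice, so D = 2.

D=2, E=3, F=5, G=6, H=1, I=4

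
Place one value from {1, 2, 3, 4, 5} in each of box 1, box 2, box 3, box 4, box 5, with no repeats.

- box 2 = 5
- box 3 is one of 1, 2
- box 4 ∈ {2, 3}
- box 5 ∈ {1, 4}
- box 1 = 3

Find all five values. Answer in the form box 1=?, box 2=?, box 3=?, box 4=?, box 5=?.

box 1=3, box 2=5, box 3=1, box 4=2, box 5=4

box 1's domain is down to {3}, so box 1 = 3. Eliminate 3 elsewhere: box 4.
box 2 must be 5 (only option left).
That leaves box 4 = 2. So box 3 can't be 2.
That leaves box 3 = 1. Strike 1 from box 5.
box 5 must be 4 (only option left).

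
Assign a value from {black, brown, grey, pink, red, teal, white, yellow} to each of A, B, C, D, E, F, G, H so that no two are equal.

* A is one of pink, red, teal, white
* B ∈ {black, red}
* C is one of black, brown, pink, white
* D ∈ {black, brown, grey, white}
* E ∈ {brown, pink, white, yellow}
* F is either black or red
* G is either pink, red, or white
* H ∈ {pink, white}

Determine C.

brown

The 8 variables together cover exactly {black, brown, grey, pink, red, teal, white, yellow} — 8 values for 8 variables — and grey appears only in D's list, so D = grey.
The 7 still-open variables draw from only 7 values {black, brown, pink, red, teal, white, yellow}, so each is used; only A can be teal, hence A = teal.
The 6 still-open variables draw from only 6 values {black, brown, pink, red, white, yellow}, so each is used; only E can be yellow, hence E = yellow.
The 5 still-open variables together cover exactly {black, brown, pink, red, white} — 5 values for 5 variables — and brown appears only in C's list, so C = brown.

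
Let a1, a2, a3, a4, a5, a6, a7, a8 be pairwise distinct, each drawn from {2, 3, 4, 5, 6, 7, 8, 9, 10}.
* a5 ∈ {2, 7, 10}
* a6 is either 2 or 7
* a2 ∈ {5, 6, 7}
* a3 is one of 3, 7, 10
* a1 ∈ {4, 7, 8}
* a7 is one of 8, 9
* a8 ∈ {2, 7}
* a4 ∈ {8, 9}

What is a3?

The 2 variables a4 and a7 are confined to {8, 9}, which locks those values in; drop them from a1.
The 2 variables a6 and a8 are confined to {2, 7}, which locks those values in; drop them from a1, a2, a3, a5.
That leaves a1 = 4.
a5's domain is down to {10}, so a5 = 10. So a3 can't be 10.
So a3 = 3.

3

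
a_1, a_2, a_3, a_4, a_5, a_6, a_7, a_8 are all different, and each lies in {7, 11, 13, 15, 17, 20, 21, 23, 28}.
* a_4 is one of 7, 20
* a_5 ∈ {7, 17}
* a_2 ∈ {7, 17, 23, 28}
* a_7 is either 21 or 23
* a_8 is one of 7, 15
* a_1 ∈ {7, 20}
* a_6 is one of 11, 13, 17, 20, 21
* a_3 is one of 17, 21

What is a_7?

The 2 variables a_1 and a_4 are confined to {7, 20}, which locks those values in; drop them from a_2, a_5, a_6, a_8.
That leaves a_5 = 17. Strike 17 from a_2, a_3, a_6.
That leaves a_8 = 15.
a_3 has just one choice, so a_3 = 21. Strike 21 from a_6, a_7.
So a_7 = 23.

23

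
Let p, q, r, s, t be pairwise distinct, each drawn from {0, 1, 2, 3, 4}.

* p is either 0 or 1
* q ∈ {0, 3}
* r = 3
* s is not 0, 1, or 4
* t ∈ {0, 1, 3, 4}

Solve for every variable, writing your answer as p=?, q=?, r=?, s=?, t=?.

r must be 3 (only option left). Eliminate 3 elsewhere: q, s, t.
s has just one choice, so s = 2.
q's domain is down to {0}, so q = 0. Remove 0 from p, t.
p's domain is down to {1}, so p = 1. Remove 1 from t.
t has just one choice, so t = 4.

p=1, q=0, r=3, s=2, t=4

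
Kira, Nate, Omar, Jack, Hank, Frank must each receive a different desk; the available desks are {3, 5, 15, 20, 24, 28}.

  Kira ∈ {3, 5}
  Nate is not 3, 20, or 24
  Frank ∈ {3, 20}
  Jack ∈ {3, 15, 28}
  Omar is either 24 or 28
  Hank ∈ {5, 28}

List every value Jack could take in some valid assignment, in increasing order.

3, 15, 28

The 6 variables together cover exactly {3, 5, 15, 20, 24, 28} — 6 values for 6 variables — and 20 appears only in Frank's list, so Frank = 20.
Among the 5 still-open variables, 24 fits only Omar (and all 5 values in {3, 5, 15, 24, 28} must be used), so Omar = 24.
No further eliminations apply; Jack can still be any of 3, 15, 28.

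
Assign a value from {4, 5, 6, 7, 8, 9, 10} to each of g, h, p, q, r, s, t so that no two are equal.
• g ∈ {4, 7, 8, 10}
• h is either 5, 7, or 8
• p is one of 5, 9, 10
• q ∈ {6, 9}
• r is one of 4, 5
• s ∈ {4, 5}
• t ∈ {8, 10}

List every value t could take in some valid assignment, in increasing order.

Among the 7 variables, 6 fits only q (and all 7 values in {4, 5, 6, 7, 8, 9, 10} must be used), so q = 6.
The 6 still-open variables draw from only 6 values {4, 5, 7, 8, 9, 10}, so each is used; only p can be 9, hence p = 9.
r and s share exactly the 2 values {4, 5}; by pigeonhole those values go to them, so strike 4, 5 from g, h.
No further eliminations apply; t can still be any of 8, 10.

8, 10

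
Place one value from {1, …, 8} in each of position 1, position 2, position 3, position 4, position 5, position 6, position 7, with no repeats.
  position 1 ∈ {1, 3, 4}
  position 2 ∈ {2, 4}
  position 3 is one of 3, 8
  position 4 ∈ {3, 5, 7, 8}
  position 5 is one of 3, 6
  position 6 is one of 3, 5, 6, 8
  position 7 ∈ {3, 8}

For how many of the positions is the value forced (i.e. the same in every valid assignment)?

3

position 3 and position 7 between them cover only {3, 8} — a naked pair. Remove those values from position 1, position 4, position 5, position 6.
position 5's domain is down to {6}, so position 5 = 6. Remove 6 from position 6.
position 6's domain is down to {5}, so position 6 = 5. So position 4 can't be 5.
position 4 must be 7 (only option left).
Determined: position 4=7, position 5=6, position 6=5. The other positions each still have more than one consistent value. That makes 3.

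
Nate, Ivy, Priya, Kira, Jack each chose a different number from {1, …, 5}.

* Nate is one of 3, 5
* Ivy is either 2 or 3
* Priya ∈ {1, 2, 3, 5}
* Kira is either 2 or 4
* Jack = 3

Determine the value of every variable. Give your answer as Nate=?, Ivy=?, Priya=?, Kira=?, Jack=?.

Nate=5, Ivy=2, Priya=1, Kira=4, Jack=3

Jack's domain is down to {3}, so Jack = 3. Eliminate 3 elsewhere: Nate, Ivy, Priya.
That leaves Nate = 5. Remove 5 from Priya.
Ivy's domain is down to {2}, so Ivy = 2. Strike 2 from Priya, Kira.
Priya's domain is down to {1}, so Priya = 1.
Kira has just one choice, so Kira = 4.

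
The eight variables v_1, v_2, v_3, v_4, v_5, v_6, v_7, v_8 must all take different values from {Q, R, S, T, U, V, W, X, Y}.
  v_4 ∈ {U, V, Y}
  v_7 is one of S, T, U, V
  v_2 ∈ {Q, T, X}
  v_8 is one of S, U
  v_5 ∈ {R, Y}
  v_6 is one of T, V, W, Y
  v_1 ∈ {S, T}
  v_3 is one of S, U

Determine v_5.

The 2 variables v_3 and v_8 are confined to {S, U}, which locks those values in; drop them from v_1, v_4, v_7.
v_1 must be T (only option left). Eliminate T elsewhere: v_2, v_6, v_7.
v_7's domain is down to {V}, so v_7 = V. So v_4, v_6 can't be V.
v_4's domain is down to {Y}, so v_4 = Y. So v_5, v_6 can't be Y.
So v_5 = R.

R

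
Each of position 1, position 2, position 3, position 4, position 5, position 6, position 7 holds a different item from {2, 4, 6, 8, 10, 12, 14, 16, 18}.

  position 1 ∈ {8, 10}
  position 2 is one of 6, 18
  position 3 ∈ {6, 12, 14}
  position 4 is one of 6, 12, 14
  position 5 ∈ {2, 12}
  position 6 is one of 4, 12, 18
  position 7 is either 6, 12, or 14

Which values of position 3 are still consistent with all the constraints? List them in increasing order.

6, 12, 14

position 3, position 4, position 7 between them cover only {6, 12, 14} — a naked triple. Remove those values from position 2, position 5, position 6.
position 2 has just one choice, so position 2 = 18. Strike 18 from position 6.
position 5 must be 2 (only option left).
position 6 must be 4 (only option left).
No further eliminations apply; position 3 can still be any of 6, 12, 14.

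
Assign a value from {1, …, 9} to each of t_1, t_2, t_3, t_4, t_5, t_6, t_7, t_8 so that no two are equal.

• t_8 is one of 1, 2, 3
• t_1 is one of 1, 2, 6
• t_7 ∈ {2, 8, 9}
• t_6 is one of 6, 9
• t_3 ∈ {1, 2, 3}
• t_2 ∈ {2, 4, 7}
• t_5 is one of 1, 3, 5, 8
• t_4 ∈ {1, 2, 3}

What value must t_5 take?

5

The 3 variables t_3, t_4, t_8 are confined to {1, 2, 3}, which locks those values in; drop them from t_1, t_2, t_5, t_7.
t_1 has just one choice, so t_1 = 6. Eliminate 6 elsewhere: t_6.
t_6 must be 9 (only option left). Eliminate 9 elsewhere: t_7.
t_7 has just one choice, so t_7 = 8. So t_5 can't be 8.
So t_5 = 5.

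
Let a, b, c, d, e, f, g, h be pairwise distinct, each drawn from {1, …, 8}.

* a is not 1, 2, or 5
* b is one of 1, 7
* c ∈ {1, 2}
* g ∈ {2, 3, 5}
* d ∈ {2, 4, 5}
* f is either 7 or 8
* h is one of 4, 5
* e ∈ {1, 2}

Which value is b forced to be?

7

Among the 8 variables, 6 fits only a (and all 8 values in {1, 2, 3, 4, 5, 6, 7, 8} must be used), so a = 6.
The 7 still-open variables together cover exactly {1, 2, 3, 4, 5, 7, 8} — 7 values for 7 variables — and 3 appears only in g's list, so g = 3.
The 6 still-open variables together cover exactly {1, 2, 4, 5, 7, 8} — 6 values for 6 variables — and 8 appears only in f's list, so f = 8.
Among the 5 still-open variables, 7 fits only b (and all 5 values in {1, 2, 4, 5, 7} must be used), so b = 7.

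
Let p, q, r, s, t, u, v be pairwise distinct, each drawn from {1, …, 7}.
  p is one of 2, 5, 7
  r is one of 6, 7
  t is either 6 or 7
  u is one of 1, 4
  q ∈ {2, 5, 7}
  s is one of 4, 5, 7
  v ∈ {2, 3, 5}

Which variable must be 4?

s

The 7 variables together cover exactly {1, 2, 3, 4, 5, 6, 7} — 7 values for 7 variables — and 1 appears only in u's list, so u = 1.
Among the 6 still-open variables, 3 fits only v (and all 6 values in {2, 3, 4, 5, 6, 7} must be used), so v = 3.
The 5 still-open variables draw from only 5 values {2, 4, 5, 6, 7}, so each is used; only s can be 4, hence s = 4.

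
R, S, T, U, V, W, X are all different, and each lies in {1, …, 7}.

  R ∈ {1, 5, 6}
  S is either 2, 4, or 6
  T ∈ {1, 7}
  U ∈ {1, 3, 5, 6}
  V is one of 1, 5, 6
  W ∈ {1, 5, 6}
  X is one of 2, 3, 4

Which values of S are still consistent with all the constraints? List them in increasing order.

The 7 variables together cover exactly {1, 2, 3, 4, 5, 6, 7} — 7 values for 7 variables — and 7 appears only in T's list, so T = 7.
The 3 variables R, V, W are confined to {1, 5, 6}, which locks those values in; drop them from S, U.
U must be 3 (only option left). So X can't be 3.
No further eliminations apply; S can still be any of 2, 4.

2, 4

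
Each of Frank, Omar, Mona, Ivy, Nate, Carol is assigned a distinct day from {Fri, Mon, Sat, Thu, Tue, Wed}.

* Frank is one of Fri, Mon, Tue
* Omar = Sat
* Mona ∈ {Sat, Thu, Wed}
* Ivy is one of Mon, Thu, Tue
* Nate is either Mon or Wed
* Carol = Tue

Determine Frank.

Omar's domain is down to {Sat}, so Omar = Sat. Eliminate Sat elsewhere: Mona.
Carol has just one choice, so Carol = Tue. Eliminate Tue elsewhere: Frank, Ivy.
Among the 4 still-open variables, Fri fits only Frank (and all 4 values in {Fri, Mon, Thu, Wed} must be used), so Frank = Fri.

Fri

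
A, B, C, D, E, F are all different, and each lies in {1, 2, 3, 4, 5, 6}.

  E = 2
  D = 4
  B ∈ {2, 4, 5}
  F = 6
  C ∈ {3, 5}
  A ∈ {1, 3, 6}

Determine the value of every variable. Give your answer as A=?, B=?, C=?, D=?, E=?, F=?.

D must be 4 (only option left). Remove 4 from B.
E must be 2 (only option left). So B can't be 2.
F must be 6 (only option left). Strike 6 from A.
B must be 5 (only option left). Eliminate 5 elsewhere: C.
That leaves C = 3. Eliminate 3 elsewhere: A.
A has just one choice, so A = 1.

A=1, B=5, C=3, D=4, E=2, F=6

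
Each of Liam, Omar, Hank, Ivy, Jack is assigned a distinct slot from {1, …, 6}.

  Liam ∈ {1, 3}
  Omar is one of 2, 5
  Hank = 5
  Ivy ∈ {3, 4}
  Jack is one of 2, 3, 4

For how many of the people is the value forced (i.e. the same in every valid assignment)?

Hank must be 5 (only option left). So Omar can't be 5.
Omar's domain is down to {2}, so Omar = 2. Eliminate 2 elsewhere: Jack.
Among the 3 still-open variables, 1 fits only Liam (and all 3 values in {1, 3, 4} must be used), so Liam = 1.
Determined: Liam=1, Omar=2, Hank=5. The other people each still have more than one consistent value. That makes 3.

3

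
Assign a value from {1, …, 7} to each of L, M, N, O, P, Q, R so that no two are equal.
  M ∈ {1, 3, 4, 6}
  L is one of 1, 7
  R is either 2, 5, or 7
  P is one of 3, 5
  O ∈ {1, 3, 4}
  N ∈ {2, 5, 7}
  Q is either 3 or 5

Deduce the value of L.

1

The 7 variables draw from only 7 values {1, 2, 3, 4, 5, 6, 7}, so each is used; only M can be 6, hence M = 6.
Among the 6 still-open variables, 4 fits only O (and all 6 values in {1, 2, 3, 4, 5, 7} must be used), so O = 4.
The 5 still-open variables draw from only 5 values {1, 2, 3, 5, 7}, so each is used; only L can be 1, hence L = 1.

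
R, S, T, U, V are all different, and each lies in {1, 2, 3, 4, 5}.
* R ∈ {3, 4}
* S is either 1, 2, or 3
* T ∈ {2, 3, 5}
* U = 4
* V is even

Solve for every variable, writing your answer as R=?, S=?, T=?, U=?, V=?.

U's domain is down to {4}, so U = 4. Strike 4 from R, V.
V has just one choice, so V = 2. So S, T can't be 2.
R has just one choice, so R = 3. Strike 3 from S, T.
S must be 1 (only option left).
T has just one choice, so T = 5.

R=3, S=1, T=5, U=4, V=2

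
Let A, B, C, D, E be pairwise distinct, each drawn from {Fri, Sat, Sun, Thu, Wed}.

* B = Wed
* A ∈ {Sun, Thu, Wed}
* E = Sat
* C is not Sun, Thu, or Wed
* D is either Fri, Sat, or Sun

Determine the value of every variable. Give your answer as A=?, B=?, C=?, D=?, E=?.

B has just one choice, so B = Wed. Eliminate Wed elsewhere: A.
E must be Sat (only option left). Remove Sat from C, D.
C has just one choice, so C = Fri. So D can't be Fri.
That leaves D = Sun. Remove Sun from A.
That leaves A = Thu.

A=Thu, B=Wed, C=Fri, D=Sun, E=Sat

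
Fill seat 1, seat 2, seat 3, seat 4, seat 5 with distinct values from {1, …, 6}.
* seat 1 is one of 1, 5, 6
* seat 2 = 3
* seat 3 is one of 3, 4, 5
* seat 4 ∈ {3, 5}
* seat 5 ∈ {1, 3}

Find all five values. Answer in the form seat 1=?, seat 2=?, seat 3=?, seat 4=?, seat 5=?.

seat 2 must be 3 (only option left). So seat 3, seat 4, seat 5 can't be 3.
That leaves seat 4 = 5. Strike 5 from seat 1, seat 3.
seat 5 has just one choice, so seat 5 = 1. Strike 1 from seat 1.
seat 1 has just one choice, so seat 1 = 6.
seat 3 must be 4 (only option left).

seat 1=6, seat 2=3, seat 3=4, seat 4=5, seat 5=1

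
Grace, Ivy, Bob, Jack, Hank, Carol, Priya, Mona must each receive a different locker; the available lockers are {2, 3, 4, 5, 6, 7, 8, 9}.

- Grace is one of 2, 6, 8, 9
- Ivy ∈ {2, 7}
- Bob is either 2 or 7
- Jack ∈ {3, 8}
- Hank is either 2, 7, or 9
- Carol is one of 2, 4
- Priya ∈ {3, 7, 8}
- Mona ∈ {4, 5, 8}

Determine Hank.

9

The 8 variables draw from only 8 values {2, 3, 4, 5, 6, 7, 8, 9}, so each is used; only Mona can be 5, hence Mona = 5.
Among the 7 still-open variables, 4 fits only Carol (and all 7 values in {2, 3, 4, 6, 7, 8, 9} must be used), so Carol = 4.
Among the 6 still-open variables, 6 fits only Grace (and all 6 values in {2, 3, 6, 7, 8, 9} must be used), so Grace = 6.
The 5 still-open variables together cover exactly {2, 3, 7, 8, 9} — 5 values for 5 variables — and 9 appears only in Hank's list, so Hank = 9.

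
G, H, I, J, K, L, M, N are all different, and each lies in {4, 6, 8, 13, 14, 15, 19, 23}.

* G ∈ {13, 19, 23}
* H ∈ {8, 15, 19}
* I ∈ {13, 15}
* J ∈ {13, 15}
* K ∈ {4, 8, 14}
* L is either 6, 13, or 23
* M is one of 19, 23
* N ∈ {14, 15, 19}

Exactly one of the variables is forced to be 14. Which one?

The 8 variables together cover exactly {4, 6, 8, 13, 14, 15, 19, 23} — 8 values for 8 variables — and 4 appears only in K's list, so K = 4.
The 7 still-open variables draw from only 7 values {6, 8, 13, 14, 15, 19, 23}, so each is used; only L can be 6, hence L = 6.
Among the 6 still-open variables, 8 fits only H (and all 6 values in {8, 13, 14, 15, 19, 23} must be used), so H = 8.
Among the 5 still-open variables, 14 fits only N (and all 5 values in {13, 14, 15, 19, 23} must be used), so N = 14.

N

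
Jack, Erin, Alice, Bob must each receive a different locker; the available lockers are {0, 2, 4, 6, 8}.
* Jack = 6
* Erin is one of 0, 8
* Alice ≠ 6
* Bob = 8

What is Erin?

0

Jack has just one choice, so Jack = 6.
Bob must be 8 (only option left). Eliminate 8 elsewhere: Erin, Alice.
So Erin = 0.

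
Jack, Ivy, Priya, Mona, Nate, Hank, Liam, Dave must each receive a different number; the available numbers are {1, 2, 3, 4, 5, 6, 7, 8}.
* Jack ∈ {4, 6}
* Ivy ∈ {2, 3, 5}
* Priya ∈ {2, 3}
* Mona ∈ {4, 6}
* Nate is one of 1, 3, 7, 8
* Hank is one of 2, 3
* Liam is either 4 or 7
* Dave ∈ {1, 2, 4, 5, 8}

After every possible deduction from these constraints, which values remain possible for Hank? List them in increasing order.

Jack and Mona share exactly the 2 values {4, 6}; by pigeonhole those values go to them, so strike 4, 6 from Liam, Dave.
Liam's domain is down to {7}, so Liam = 7. Eliminate 7 elsewhere: Nate.
The 2 variables Priya and Hank are confined to {2, 3}, which locks those values in; drop them from Ivy, Nate, Dave.
Ivy has just one choice, so Ivy = 5. Eliminate 5 elsewhere: Dave.
No further eliminations apply; Hank can still be any of 2, 3.

2, 3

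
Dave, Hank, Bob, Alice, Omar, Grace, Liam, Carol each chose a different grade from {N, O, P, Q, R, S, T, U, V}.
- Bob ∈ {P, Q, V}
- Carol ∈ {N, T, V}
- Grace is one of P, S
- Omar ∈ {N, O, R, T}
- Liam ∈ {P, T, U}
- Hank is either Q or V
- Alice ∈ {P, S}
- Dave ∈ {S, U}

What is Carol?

Alice and Grace share exactly the 2 values {P, S}; by pigeonhole those values go to them, so strike P, S from Dave, Bob, Liam.
That leaves Dave = U. So Liam can't be U.
Liam has just one choice, so Liam = T. Strike T from Omar, Carol.
Hank and Bob between them cover only {Q, V} — a naked pair. Remove those values from Carol.
So Carol = N.

N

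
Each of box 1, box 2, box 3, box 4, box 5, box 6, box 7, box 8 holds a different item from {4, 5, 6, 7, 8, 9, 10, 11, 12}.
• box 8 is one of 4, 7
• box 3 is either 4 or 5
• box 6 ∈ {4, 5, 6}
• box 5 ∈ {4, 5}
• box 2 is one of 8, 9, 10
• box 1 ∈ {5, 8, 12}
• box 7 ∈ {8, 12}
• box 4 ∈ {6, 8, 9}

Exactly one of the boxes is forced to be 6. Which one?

Among the 8 variables, 7 fits only box 8 (and all 8 values in {4, 5, 6, 7, 8, 9, 10, 12} must be used), so box 8 = 7.
The 7 still-open variables together cover exactly {4, 5, 6, 8, 9, 10, 12} — 7 values for 7 variables — and 10 appears only in box 2's list, so box 2 = 10.
Among the 6 still-open variables, 9 fits only box 4 (and all 6 values in {4, 5, 6, 8, 9, 12} must be used), so box 4 = 9.
The 5 still-open variables together cover exactly {4, 5, 6, 8, 12} — 5 values for 5 variables — and 6 appears only in box 6's list, so box 6 = 6.

box 6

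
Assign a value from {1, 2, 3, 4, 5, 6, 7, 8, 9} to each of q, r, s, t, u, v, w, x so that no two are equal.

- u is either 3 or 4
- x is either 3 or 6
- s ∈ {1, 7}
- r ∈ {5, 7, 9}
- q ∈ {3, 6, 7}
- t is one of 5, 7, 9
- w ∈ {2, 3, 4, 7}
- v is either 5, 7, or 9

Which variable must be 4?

The 8 variables draw from only 8 values {1, 2, 3, 4, 5, 6, 7, 9}, so each is used; only s can be 1, hence s = 1.
Among the 7 still-open variables, 2 fits only w (and all 7 values in {2, 3, 4, 5, 6, 7, 9} must be used), so w = 2.
The 6 still-open variables together cover exactly {3, 4, 5, 6, 7, 9} — 6 values for 6 variables — and 4 appears only in u's list, so u = 4.

u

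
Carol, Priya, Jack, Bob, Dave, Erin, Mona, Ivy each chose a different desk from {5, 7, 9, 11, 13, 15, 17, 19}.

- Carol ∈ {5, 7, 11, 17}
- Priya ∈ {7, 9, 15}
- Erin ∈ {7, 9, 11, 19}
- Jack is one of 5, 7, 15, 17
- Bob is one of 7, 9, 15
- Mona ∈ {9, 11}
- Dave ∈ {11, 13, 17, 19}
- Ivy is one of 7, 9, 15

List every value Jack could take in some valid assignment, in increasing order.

The 8 variables together cover exactly {5, 7, 9, 11, 13, 15, 17, 19} — 8 values for 8 variables — and 13 appears only in Dave's list, so Dave = 13.
The 7 still-open variables draw from only 7 values {5, 7, 9, 11, 15, 17, 19}, so each is used; only Erin can be 19, hence Erin = 19.
The 3 variables Priya, Bob, Ivy are confined to {7, 9, 15}, which locks those values in; drop them from Carol, Jack, Mona.
Mona must be 11 (only option left). Remove 11 from Carol.
No further eliminations apply; Jack can still be any of 5, 17.

5, 17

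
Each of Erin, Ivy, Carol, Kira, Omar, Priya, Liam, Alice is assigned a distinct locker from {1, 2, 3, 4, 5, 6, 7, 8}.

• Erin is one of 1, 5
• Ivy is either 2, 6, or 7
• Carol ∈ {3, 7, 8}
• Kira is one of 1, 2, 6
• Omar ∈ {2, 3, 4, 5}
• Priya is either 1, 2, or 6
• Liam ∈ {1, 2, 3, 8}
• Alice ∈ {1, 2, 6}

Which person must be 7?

Ivy

The 8 variables draw from only 8 values {1, 2, 3, 4, 5, 6, 7, 8}, so each is used; only Omar can be 4, hence Omar = 4.
The 7 still-open variables draw from only 7 values {1, 2, 3, 5, 6, 7, 8}, so each is used; only Erin can be 5, hence Erin = 5.
The 3 variables Kira, Priya, Alice are confined to {1, 2, 6}, which locks those values in; drop them from Ivy, Liam.
So 7 goes to Ivy.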